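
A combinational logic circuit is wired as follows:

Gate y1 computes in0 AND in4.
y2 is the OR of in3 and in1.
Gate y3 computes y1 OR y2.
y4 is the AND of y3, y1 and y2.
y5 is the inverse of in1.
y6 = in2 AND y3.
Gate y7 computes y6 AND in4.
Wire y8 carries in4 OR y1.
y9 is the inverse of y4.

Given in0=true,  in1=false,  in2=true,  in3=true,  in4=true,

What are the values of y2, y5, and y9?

y2 = true; y5 = true; y9 = false

y1 = in0 AND in4 = true AND true = true
y2 = in3 OR in1 = true OR false = true
y3 = y1 OR y2 = true OR true = true
y4 = y3 AND y1 AND y2 = true AND true AND true = true
y5 = NOT in1 = NOT false = true
y9 = NOT y4 = NOT true = false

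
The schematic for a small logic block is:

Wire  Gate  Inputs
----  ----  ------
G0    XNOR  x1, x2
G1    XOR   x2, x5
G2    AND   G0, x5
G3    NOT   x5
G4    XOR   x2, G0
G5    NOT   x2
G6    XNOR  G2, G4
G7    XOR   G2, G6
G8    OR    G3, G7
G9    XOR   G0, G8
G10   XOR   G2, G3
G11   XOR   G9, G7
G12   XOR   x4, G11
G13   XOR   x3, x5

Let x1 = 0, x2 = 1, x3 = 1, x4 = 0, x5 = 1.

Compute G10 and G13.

G10 = 0; G13 = 0

G0 = x1 XNOR x2 = 0 XNOR 1 = 0
G2 = G0 AND x5 = 0 AND 1 = 0
G3 = NOT x5 = NOT 1 = 0
G10 = G2 XOR G3 = 0 XOR 0 = 0
G13 = x3 XOR x5 = 1 XOR 1 = 0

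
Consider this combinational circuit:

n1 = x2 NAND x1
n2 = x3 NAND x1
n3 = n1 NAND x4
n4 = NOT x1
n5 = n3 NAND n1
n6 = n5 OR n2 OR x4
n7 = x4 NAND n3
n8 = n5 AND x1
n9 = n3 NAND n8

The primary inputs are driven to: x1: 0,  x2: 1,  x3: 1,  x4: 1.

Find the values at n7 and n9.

n1 = x2 NAND x1 = 1 NAND 0 = 1
n3 = n1 NAND x4 = 1 NAND 1 = 0
n5 = n3 NAND n1 = 0 NAND 1 = 1
n7 = x4 NAND n3 = 1 NAND 0 = 1
n8 = n5 AND x1 = 1 AND 0 = 0
n9 = n3 NAND n8 = 0 NAND 0 = 1

n7 = 1, n9 = 1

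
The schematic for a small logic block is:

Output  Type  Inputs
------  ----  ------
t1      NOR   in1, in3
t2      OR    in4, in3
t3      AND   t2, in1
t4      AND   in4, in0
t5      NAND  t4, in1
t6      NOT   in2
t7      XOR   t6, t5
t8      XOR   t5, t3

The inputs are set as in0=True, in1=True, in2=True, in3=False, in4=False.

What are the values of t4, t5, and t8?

t2 = in4 OR in3 = False OR False = False
t3 = t2 AND in1 = False AND True = False
t4 = in4 AND in0 = False AND True = False
t5 = t4 NAND in1 = False NAND True = True
t8 = t5 XOR t3 = True XOR False = True

t4 = False  t5 = True  t8 = True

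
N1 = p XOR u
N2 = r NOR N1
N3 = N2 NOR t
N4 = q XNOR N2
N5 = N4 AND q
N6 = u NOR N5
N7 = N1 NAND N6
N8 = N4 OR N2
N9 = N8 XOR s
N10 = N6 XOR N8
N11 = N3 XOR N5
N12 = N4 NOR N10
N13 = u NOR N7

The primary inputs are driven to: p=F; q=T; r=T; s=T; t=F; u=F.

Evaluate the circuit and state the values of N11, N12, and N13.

N11 = T; N12 = F; N13 = F

N1 = p XOR u = F XOR F = F
N2 = r NOR N1 = T NOR F = F
N3 = N2 NOR t = F NOR F = T
N4 = q XNOR N2 = T XNOR F = F
N5 = N4 AND q = F AND T = F
N6 = u NOR N5 = F NOR F = T
N7 = N1 NAND N6 = F NAND T = T
N8 = N4 OR N2 = F OR F = F
N10 = N6 XOR N8 = T XOR F = T
N11 = N3 XOR N5 = T XOR F = T
N12 = N4 NOR N10 = F NOR T = F
N13 = u NOR N7 = F NOR T = F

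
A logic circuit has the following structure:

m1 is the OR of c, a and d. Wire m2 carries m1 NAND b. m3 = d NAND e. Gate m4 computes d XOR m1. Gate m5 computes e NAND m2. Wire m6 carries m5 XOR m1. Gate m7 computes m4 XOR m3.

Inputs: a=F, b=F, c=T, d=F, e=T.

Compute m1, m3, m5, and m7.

m1 = T, m3 = T, m5 = F, m7 = F

m1 = c OR a OR d = T OR F OR F = T
m2 = m1 NAND b = T NAND F = T
m3 = d NAND e = F NAND T = T
m4 = d XOR m1 = F XOR T = T
m5 = e NAND m2 = T NAND T = F
m7 = m4 XOR m3 = T XOR T = F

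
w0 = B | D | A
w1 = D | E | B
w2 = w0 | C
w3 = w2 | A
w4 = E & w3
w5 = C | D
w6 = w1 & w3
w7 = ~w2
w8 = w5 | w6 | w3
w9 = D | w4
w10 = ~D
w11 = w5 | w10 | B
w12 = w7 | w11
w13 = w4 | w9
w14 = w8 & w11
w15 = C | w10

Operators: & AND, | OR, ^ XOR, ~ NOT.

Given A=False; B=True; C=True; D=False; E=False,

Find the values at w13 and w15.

w13 = False, w15 = True

w0 = B OR D OR A = True OR False OR False = True
w2 = w0 OR C = True OR True = True
w3 = w2 OR A = True OR False = True
w4 = E AND w3 = False AND True = False
w9 = D OR w4 = False OR False = False
w10 = NOT D = NOT False = True
w13 = w4 OR w9 = False OR False = False
w15 = C OR w10 = True OR True = True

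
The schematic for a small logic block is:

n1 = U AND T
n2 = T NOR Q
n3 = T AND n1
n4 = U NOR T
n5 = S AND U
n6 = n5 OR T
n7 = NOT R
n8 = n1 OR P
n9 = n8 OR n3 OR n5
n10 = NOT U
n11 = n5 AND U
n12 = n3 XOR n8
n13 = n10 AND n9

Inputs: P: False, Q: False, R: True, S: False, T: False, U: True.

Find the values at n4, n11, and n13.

n4 = False  n11 = False  n13 = False

n1 = U AND T = True AND False = False
n3 = T AND n1 = False AND False = False
n4 = U NOR T = True NOR False = False
n5 = S AND U = False AND True = False
n8 = n1 OR P = False OR False = False
n9 = n8 OR n3 OR n5 = False OR False OR False = False
n10 = NOT U = NOT True = False
n11 = n5 AND U = False AND True = False
n13 = n10 AND n9 = False AND False = False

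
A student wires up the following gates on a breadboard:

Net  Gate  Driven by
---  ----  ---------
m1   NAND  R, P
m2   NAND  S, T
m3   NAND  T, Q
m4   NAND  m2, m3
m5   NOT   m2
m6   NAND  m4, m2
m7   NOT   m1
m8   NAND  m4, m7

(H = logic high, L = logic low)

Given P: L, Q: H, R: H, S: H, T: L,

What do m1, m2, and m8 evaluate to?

m1 = R NAND P = H NAND L = H
m2 = S NAND T = H NAND L = H
m3 = T NAND Q = L NAND H = H
m4 = m2 NAND m3 = H NAND H = L
m7 = NOT m1 = NOT H = L
m8 = m4 NAND m7 = L NAND L = H

m1 = H, m2 = H, m8 = H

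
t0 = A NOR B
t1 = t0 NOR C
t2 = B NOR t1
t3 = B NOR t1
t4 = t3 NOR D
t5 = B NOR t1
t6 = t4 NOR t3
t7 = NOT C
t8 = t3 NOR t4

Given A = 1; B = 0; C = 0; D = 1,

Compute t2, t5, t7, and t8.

t2 = 0, t5 = 0, t7 = 1, t8 = 1

t0 = A NOR B = 1 NOR 0 = 0
t1 = t0 NOR C = 0 NOR 0 = 1
t2 = B NOR t1 = 0 NOR 1 = 0
t3 = B NOR t1 = 0 NOR 1 = 0
t4 = t3 NOR D = 0 NOR 1 = 0
t5 = B NOR t1 = 0 NOR 1 = 0
t7 = NOT C = NOT 0 = 1
t8 = t3 NOR t4 = 0 NOR 0 = 1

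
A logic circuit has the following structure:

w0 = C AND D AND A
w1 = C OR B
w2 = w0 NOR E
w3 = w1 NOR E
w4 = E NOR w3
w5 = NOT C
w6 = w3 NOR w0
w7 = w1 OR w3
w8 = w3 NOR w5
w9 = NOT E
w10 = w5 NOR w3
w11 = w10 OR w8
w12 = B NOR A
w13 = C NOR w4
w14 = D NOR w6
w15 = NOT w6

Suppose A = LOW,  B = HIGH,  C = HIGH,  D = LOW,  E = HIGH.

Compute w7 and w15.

w7 = HIGH, w15 = LOW

w0 = C AND D AND A = HIGH AND LOW AND LOW = LOW
w1 = C OR B = HIGH OR HIGH = HIGH
w3 = w1 NOR E = HIGH NOR HIGH = LOW
w6 = w3 NOR w0 = LOW NOR LOW = HIGH
w7 = w1 OR w3 = HIGH OR LOW = HIGH
w15 = NOT w6 = NOT HIGH = LOW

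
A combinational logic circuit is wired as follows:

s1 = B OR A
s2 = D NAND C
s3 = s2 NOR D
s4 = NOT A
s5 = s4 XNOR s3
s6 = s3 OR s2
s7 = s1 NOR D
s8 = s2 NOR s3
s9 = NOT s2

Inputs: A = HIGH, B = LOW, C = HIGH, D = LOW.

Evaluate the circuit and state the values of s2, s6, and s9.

s2 = HIGH, s6 = HIGH, s9 = LOW

s2 = D NAND C = LOW NAND HIGH = HIGH
s3 = s2 NOR D = HIGH NOR LOW = LOW
s6 = s3 OR s2 = LOW OR HIGH = HIGH
s9 = NOT s2 = NOT HIGH = LOW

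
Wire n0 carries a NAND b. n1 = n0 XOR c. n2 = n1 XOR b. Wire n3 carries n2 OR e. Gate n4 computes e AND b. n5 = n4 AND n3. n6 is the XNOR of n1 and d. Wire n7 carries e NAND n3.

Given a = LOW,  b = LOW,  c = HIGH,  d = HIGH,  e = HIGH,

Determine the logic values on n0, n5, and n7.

n0 = HIGH, n5 = LOW, n7 = LOW

n0 = a NAND b = LOW NAND LOW = HIGH
n1 = n0 XOR c = HIGH XOR HIGH = LOW
n2 = n1 XOR b = LOW XOR LOW = LOW
n3 = n2 OR e = LOW OR HIGH = HIGH
n4 = e AND b = HIGH AND LOW = LOW
n5 = n4 AND n3 = LOW AND HIGH = LOW
n7 = e NAND n3 = HIGH NAND HIGH = LOW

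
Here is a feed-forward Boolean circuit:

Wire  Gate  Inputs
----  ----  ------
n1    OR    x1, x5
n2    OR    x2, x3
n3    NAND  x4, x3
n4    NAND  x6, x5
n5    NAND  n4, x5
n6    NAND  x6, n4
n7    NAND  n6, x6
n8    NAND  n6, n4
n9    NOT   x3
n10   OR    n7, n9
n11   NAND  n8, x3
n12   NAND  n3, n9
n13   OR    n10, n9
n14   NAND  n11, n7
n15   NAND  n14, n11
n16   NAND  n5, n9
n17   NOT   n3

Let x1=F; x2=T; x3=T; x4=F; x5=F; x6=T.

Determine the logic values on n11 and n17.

n3 = x4 NAND x3 = F NAND T = T
n4 = x6 NAND x5 = T NAND F = T
n6 = x6 NAND n4 = T NAND T = F
n8 = n6 NAND n4 = F NAND T = T
n11 = n8 NAND x3 = T NAND T = F
n17 = NOT n3 = NOT T = F

n11 = F, n17 = F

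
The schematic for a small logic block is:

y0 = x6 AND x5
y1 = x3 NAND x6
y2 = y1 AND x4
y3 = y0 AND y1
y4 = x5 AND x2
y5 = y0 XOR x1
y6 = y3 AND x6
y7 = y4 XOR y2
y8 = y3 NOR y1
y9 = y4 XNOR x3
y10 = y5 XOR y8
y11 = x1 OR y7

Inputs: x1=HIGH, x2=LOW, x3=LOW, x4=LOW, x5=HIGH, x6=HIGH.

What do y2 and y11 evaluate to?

y2 = LOW, y11 = HIGH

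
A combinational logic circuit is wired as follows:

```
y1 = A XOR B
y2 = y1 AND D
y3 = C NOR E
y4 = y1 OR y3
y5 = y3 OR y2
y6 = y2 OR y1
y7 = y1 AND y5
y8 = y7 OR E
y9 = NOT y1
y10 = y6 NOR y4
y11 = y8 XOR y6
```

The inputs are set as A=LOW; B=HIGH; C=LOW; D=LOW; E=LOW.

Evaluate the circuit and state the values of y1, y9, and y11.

y1 = HIGH; y9 = LOW; y11 = LOW

y1 = A XOR B = LOW XOR HIGH = HIGH
y2 = y1 AND D = HIGH AND LOW = LOW
y3 = C NOR E = LOW NOR LOW = HIGH
y5 = y3 OR y2 = HIGH OR LOW = HIGH
y6 = y2 OR y1 = LOW OR HIGH = HIGH
y7 = y1 AND y5 = HIGH AND HIGH = HIGH
y8 = y7 OR E = HIGH OR LOW = HIGH
y9 = NOT y1 = NOT HIGH = LOW
y11 = y8 XOR y6 = HIGH XOR HIGH = LOW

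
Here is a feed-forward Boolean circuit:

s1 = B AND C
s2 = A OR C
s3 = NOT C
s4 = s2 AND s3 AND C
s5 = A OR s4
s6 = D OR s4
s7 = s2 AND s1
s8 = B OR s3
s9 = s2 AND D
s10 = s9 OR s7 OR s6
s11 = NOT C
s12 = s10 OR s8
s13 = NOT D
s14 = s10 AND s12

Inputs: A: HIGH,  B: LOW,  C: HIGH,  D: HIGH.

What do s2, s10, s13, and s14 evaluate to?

s1 = B AND C = LOW AND HIGH = LOW
s2 = A OR C = HIGH OR HIGH = HIGH
s3 = NOT C = NOT HIGH = LOW
s4 = s2 AND s3 AND C = HIGH AND LOW AND HIGH = LOW
s6 = D OR s4 = HIGH OR LOW = HIGH
s7 = s2 AND s1 = HIGH AND LOW = LOW
s8 = B OR s3 = LOW OR LOW = LOW
s9 = s2 AND D = HIGH AND HIGH = HIGH
s10 = s9 OR s7 OR s6 = HIGH OR LOW OR HIGH = HIGH
s12 = s10 OR s8 = HIGH OR LOW = HIGH
s13 = NOT D = NOT HIGH = LOW
s14 = s10 AND s12 = HIGH AND HIGH = HIGH

s2 = HIGH, s10 = HIGH, s13 = LOW, s14 = HIGH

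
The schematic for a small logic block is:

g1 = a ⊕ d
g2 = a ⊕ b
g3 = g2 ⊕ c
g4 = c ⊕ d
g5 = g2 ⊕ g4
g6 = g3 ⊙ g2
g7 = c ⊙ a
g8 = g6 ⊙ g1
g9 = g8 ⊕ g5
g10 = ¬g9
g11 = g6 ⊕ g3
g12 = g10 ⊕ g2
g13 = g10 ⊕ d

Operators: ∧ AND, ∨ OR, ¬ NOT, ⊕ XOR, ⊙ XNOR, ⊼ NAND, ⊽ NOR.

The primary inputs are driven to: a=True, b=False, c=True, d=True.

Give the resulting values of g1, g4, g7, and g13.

g1 = False, g4 = False, g7 = True, g13 = False

g1 = a XOR d = True XOR True = False
g2 = a XOR b = True XOR False = True
g3 = g2 XOR c = True XOR True = False
g4 = c XOR d = True XOR True = False
g5 = g2 XOR g4 = True XOR False = True
g6 = g3 XNOR g2 = False XNOR True = False
g7 = c XNOR a = True XNOR True = True
g8 = g6 XNOR g1 = False XNOR False = True
g9 = g8 XOR g5 = True XOR True = False
g10 = NOT g9 = NOT False = True
g13 = g10 XOR d = True XOR True = False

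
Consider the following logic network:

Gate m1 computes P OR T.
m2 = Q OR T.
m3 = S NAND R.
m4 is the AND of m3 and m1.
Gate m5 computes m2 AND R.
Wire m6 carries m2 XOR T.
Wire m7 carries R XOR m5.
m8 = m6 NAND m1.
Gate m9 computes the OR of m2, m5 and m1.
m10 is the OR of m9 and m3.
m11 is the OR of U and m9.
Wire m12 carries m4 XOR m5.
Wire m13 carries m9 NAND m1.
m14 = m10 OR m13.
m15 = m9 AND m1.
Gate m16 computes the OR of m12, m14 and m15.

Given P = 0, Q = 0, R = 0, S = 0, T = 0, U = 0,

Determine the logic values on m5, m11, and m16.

m5 = 0  m11 = 0  m16 = 1

m1 = P OR T = 0 OR 0 = 0
m2 = Q OR T = 0 OR 0 = 0
m3 = S NAND R = 0 NAND 0 = 1
m4 = m3 AND m1 = 1 AND 0 = 0
m5 = m2 AND R = 0 AND 0 = 0
m9 = m2 OR m5 OR m1 = 0 OR 0 OR 0 = 0
m10 = m9 OR m3 = 0 OR 1 = 1
m11 = U OR m9 = 0 OR 0 = 0
m12 = m4 XOR m5 = 0 XOR 0 = 0
m13 = m9 NAND m1 = 0 NAND 0 = 1
m14 = m10 OR m13 = 1 OR 1 = 1
m15 = m9 AND m1 = 0 AND 0 = 0
m16 = m12 OR m14 OR m15 = 0 OR 1 OR 0 = 1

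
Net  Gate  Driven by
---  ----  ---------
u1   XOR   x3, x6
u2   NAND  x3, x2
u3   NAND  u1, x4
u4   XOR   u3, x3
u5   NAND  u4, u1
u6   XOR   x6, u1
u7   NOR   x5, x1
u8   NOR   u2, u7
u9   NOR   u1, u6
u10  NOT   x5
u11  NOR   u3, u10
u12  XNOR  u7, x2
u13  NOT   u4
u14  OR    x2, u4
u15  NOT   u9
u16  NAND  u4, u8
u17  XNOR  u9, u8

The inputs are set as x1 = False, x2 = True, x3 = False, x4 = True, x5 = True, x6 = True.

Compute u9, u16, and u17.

u1 = x3 XOR x6 = False XOR True = True
u2 = x3 NAND x2 = False NAND True = True
u3 = u1 NAND x4 = True NAND True = False
u4 = u3 XOR x3 = False XOR False = False
u6 = x6 XOR u1 = True XOR True = False
u7 = x5 NOR x1 = True NOR False = False
u8 = u2 NOR u7 = True NOR False = False
u9 = u1 NOR u6 = True NOR False = False
u16 = u4 NAND u8 = False NAND False = True
u17 = u9 XNOR u8 = False XNOR False = True

u9 = False  u16 = True  u17 = True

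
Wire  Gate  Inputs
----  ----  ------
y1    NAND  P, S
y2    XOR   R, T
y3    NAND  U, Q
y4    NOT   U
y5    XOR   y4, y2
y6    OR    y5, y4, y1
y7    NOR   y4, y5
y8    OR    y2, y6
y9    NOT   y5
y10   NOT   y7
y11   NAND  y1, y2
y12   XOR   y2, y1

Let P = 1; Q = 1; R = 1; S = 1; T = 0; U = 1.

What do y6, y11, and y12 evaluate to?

y6 = 1; y11 = 1; y12 = 1

y1 = P NAND S = 1 NAND 1 = 0
y2 = R XOR T = 1 XOR 0 = 1
y4 = NOT U = NOT 1 = 0
y5 = y4 XOR y2 = 0 XOR 1 = 1
y6 = y5 OR y4 OR y1 = 1 OR 0 OR 0 = 1
y11 = y1 NAND y2 = 0 NAND 1 = 1
y12 = y2 XOR y1 = 1 XOR 0 = 1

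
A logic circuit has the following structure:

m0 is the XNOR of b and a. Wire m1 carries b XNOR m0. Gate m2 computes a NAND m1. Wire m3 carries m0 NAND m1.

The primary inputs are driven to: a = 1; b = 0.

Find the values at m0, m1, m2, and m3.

m0 = 0; m1 = 1; m2 = 0; m3 = 1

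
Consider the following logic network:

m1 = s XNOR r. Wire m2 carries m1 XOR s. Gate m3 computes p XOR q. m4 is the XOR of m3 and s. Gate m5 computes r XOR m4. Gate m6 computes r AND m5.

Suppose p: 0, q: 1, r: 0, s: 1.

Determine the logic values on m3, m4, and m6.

m3 = 1, m4 = 0, m6 = 0

m3 = p XOR q = 0 XOR 1 = 1
m4 = m3 XOR s = 1 XOR 1 = 0
m5 = r XOR m4 = 0 XOR 0 = 0
m6 = r AND m5 = 0 AND 0 = 0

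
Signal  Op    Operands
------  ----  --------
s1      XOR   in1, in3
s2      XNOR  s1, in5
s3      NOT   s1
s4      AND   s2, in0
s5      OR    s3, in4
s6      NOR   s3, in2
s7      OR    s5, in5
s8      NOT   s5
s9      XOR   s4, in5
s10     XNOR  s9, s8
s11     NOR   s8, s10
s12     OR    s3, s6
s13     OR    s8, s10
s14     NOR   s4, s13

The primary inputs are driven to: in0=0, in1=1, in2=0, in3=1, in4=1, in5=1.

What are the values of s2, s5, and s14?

s1 = in1 XOR in3 = 1 XOR 1 = 0
s2 = s1 XNOR in5 = 0 XNOR 1 = 0
s3 = NOT s1 = NOT 0 = 1
s4 = s2 AND in0 = 0 AND 0 = 0
s5 = s3 OR in4 = 1 OR 1 = 1
s8 = NOT s5 = NOT 1 = 0
s9 = s4 XOR in5 = 0 XOR 1 = 1
s10 = s9 XNOR s8 = 1 XNOR 0 = 0
s13 = s8 OR s10 = 0 OR 0 = 0
s14 = s4 NOR s13 = 0 NOR 0 = 1

s2 = 0, s5 = 1, s14 = 1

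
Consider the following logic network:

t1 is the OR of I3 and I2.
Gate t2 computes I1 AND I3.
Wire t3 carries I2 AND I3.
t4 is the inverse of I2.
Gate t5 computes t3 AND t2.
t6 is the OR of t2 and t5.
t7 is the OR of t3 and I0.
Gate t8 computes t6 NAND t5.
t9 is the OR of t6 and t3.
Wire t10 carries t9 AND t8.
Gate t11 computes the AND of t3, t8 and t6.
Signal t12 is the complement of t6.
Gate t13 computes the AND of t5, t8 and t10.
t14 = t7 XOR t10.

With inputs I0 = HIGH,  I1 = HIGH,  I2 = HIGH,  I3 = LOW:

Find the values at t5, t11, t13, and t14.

t5 = LOW, t11 = LOW, t13 = LOW, t14 = HIGH

t2 = I1 AND I3 = HIGH AND LOW = LOW
t3 = I2 AND I3 = HIGH AND LOW = LOW
t5 = t3 AND t2 = LOW AND LOW = LOW
t6 = t2 OR t5 = LOW OR LOW = LOW
t7 = t3 OR I0 = LOW OR HIGH = HIGH
t8 = t6 NAND t5 = LOW NAND LOW = HIGH
t9 = t6 OR t3 = LOW OR LOW = LOW
t10 = t9 AND t8 = LOW AND HIGH = LOW
t11 = t3 AND t8 AND t6 = LOW AND HIGH AND LOW = LOW
t13 = t5 AND t8 AND t10 = LOW AND HIGH AND LOW = LOW
t14 = t7 XOR t10 = HIGH XOR LOW = HIGH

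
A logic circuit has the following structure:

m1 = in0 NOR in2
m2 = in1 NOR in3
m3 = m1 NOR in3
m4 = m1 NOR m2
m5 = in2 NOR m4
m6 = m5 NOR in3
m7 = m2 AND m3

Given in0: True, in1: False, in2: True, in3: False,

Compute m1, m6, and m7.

m1 = in0 NOR in2 = True NOR True = False
m2 = in1 NOR in3 = False NOR False = True
m3 = m1 NOR in3 = False NOR False = True
m4 = m1 NOR m2 = False NOR True = False
m5 = in2 NOR m4 = True NOR False = False
m6 = m5 NOR in3 = False NOR False = True
m7 = m2 AND m3 = True AND True = True

m1 = False, m6 = True, m7 = True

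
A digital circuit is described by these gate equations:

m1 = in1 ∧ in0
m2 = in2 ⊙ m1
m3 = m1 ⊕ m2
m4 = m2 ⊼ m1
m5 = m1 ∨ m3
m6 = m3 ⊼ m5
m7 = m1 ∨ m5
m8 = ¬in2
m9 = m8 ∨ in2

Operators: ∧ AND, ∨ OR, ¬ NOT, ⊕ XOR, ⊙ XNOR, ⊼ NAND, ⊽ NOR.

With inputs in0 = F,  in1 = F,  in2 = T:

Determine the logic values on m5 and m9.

m1 = in1 AND in0 = F AND F = F
m2 = in2 XNOR m1 = T XNOR F = F
m3 = m1 XOR m2 = F XOR F = F
m5 = m1 OR m3 = F OR F = F
m8 = NOT in2 = NOT T = F
m9 = m8 OR in2 = F OR T = T

m5 = F  m9 = T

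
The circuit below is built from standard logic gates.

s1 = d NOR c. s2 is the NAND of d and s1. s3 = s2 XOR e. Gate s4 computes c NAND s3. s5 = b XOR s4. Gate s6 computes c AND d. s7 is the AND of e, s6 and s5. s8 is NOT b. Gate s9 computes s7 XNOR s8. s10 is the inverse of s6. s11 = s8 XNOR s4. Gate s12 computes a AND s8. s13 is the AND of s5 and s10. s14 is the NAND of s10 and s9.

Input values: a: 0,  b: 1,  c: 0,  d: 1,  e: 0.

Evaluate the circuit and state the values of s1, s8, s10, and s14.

s1 = 0, s8 = 0, s10 = 1, s14 = 0

s1 = d NOR c = 1 NOR 0 = 0
s2 = d NAND s1 = 1 NAND 0 = 1
s3 = s2 XOR e = 1 XOR 0 = 1
s4 = c NAND s3 = 0 NAND 1 = 1
s5 = b XOR s4 = 1 XOR 1 = 0
s6 = c AND d = 0 AND 1 = 0
s7 = e AND s6 AND s5 = 0 AND 0 AND 0 = 0
s8 = NOT b = NOT 1 = 0
s9 = s7 XNOR s8 = 0 XNOR 0 = 1
s10 = NOT s6 = NOT 0 = 1
s14 = s10 NAND s9 = 1 NAND 1 = 0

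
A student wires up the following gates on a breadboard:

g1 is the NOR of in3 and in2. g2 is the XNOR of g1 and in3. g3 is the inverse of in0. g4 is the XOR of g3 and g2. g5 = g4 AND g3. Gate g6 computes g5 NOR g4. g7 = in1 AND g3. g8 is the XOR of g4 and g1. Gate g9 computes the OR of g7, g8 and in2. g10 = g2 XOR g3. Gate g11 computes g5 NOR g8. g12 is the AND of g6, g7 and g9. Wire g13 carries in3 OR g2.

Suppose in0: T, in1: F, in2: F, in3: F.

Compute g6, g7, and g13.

g6 = T  g7 = F  g13 = F

g1 = in3 NOR in2 = F NOR F = T
g2 = g1 XNOR in3 = T XNOR F = F
g3 = NOT in0 = NOT T = F
g4 = g3 XOR g2 = F XOR F = F
g5 = g4 AND g3 = F AND F = F
g6 = g5 NOR g4 = F NOR F = T
g7 = in1 AND g3 = F AND F = F
g13 = in3 OR g2 = F OR F = F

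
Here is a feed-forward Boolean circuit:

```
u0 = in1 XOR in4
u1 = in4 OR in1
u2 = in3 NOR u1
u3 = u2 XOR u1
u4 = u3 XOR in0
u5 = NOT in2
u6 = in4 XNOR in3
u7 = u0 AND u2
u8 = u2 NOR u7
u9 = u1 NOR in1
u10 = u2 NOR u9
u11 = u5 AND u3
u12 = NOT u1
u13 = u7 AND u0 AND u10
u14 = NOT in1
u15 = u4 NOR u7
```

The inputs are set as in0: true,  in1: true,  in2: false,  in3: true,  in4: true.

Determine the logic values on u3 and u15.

u3 = true, u15 = true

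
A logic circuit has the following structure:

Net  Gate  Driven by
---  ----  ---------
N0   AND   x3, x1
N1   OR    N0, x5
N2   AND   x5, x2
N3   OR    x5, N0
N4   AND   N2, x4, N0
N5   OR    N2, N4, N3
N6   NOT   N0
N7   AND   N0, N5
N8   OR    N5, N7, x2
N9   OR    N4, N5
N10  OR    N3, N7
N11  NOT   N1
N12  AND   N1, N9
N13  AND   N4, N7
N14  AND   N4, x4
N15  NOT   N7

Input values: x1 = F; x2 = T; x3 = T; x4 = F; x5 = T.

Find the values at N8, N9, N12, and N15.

N8 = T, N9 = T, N12 = T, N15 = T

N0 = x3 AND x1 = T AND F = F
N1 = N0 OR x5 = F OR T = T
N2 = x5 AND x2 = T AND T = T
N3 = x5 OR N0 = T OR F = T
N4 = N2 AND x4 AND N0 = T AND F AND F = F
N5 = N2 OR N4 OR N3 = T OR F OR T = T
N7 = N0 AND N5 = F AND T = F
N8 = N5 OR N7 OR x2 = T OR F OR T = T
N9 = N4 OR N5 = F OR T = T
N12 = N1 AND N9 = T AND T = T
N15 = NOT N7 = NOT F = T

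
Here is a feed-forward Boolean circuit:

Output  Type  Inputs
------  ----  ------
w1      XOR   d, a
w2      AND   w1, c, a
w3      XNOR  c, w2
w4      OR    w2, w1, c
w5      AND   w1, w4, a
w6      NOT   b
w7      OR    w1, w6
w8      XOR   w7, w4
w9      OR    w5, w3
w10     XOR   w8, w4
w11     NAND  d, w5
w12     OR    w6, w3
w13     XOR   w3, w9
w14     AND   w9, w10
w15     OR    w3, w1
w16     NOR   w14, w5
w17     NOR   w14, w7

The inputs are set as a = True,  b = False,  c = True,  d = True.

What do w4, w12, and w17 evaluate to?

w1 = d XOR a = True XOR True = False
w2 = w1 AND c AND a = False AND True AND True = False
w3 = c XNOR w2 = True XNOR False = False
w4 = w2 OR w1 OR c = False OR False OR True = True
w5 = w1 AND w4 AND a = False AND True AND True = False
w6 = NOT b = NOT False = True
w7 = w1 OR w6 = False OR True = True
w8 = w7 XOR w4 = True XOR True = False
w9 = w5 OR w3 = False OR False = False
w10 = w8 XOR w4 = False XOR True = True
w12 = w6 OR w3 = True OR False = True
w14 = w9 AND w10 = False AND True = False
w17 = w14 NOR w7 = False NOR True = False

w4 = True, w12 = True, w17 = False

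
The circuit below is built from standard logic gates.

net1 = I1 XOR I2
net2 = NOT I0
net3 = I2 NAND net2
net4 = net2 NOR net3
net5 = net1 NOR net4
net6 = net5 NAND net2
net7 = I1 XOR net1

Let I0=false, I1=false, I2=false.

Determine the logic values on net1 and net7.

net1 = false, net7 = false

net1 = I1 XOR I2 = false XOR false = false
net7 = I1 XOR net1 = false XOR false = false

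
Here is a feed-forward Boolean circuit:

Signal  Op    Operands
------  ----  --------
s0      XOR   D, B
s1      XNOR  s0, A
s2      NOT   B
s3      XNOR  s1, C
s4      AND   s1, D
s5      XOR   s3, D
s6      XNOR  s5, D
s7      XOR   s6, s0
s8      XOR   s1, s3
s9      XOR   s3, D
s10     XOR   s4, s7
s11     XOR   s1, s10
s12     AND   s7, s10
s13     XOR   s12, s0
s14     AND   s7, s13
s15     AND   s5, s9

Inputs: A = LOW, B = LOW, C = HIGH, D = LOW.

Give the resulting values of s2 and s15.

s0 = D XOR B = LOW XOR LOW = LOW
s1 = s0 XNOR A = LOW XNOR LOW = HIGH
s2 = NOT B = NOT LOW = HIGH
s3 = s1 XNOR C = HIGH XNOR HIGH = HIGH
s5 = s3 XOR D = HIGH XOR LOW = HIGH
s9 = s3 XOR D = HIGH XOR LOW = HIGH
s15 = s5 AND s9 = HIGH AND HIGH = HIGH

s2 = HIGH, s15 = HIGH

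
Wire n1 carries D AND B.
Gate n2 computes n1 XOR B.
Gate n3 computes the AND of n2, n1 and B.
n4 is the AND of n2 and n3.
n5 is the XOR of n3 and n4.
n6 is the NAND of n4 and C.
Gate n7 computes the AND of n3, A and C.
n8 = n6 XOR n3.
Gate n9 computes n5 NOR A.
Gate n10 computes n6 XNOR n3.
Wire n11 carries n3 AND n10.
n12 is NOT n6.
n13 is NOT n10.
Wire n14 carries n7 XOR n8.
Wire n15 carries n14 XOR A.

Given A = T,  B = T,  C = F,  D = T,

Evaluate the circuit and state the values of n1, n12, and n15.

n1 = D AND B = T AND T = T
n2 = n1 XOR B = T XOR T = F
n3 = n2 AND n1 AND B = F AND T AND T = F
n4 = n2 AND n3 = F AND F = F
n6 = n4 NAND C = F NAND F = T
n7 = n3 AND A AND C = F AND T AND F = F
n8 = n6 XOR n3 = T XOR F = T
n12 = NOT n6 = NOT T = F
n14 = n7 XOR n8 = F XOR T = T
n15 = n14 XOR A = T XOR T = F

n1 = T  n12 = F  n15 = F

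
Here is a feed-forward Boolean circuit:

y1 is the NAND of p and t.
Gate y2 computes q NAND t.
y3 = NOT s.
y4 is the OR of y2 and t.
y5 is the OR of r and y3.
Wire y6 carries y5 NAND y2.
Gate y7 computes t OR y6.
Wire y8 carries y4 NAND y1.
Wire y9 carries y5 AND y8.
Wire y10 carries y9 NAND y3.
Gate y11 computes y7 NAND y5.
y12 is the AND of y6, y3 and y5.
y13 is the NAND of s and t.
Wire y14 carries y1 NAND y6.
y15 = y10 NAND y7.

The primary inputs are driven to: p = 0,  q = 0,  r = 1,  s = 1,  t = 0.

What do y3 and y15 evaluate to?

y1 = p NAND t = 0 NAND 0 = 1
y2 = q NAND t = 0 NAND 0 = 1
y3 = NOT s = NOT 1 = 0
y4 = y2 OR t = 1 OR 0 = 1
y5 = r OR y3 = 1 OR 0 = 1
y6 = y5 NAND y2 = 1 NAND 1 = 0
y7 = t OR y6 = 0 OR 0 = 0
y8 = y4 NAND y1 = 1 NAND 1 = 0
y9 = y5 AND y8 = 1 AND 0 = 0
y10 = y9 NAND y3 = 0 NAND 0 = 1
y15 = y10 NAND y7 = 1 NAND 0 = 1

y3 = 0, y15 = 1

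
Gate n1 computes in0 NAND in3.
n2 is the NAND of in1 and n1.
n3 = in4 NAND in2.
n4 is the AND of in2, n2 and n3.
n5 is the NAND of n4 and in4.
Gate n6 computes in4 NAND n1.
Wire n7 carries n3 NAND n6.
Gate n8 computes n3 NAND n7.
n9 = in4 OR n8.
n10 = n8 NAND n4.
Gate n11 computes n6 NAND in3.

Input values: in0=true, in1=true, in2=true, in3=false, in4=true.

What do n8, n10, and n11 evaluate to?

n8 = true  n10 = true  n11 = true

n1 = in0 NAND in3 = true NAND false = true
n2 = in1 NAND n1 = true NAND true = false
n3 = in4 NAND in2 = true NAND true = false
n4 = in2 AND n2 AND n3 = true AND false AND false = false
n6 = in4 NAND n1 = true NAND true = false
n7 = n3 NAND n6 = false NAND false = true
n8 = n3 NAND n7 = false NAND true = true
n10 = n8 NAND n4 = true NAND false = true
n11 = n6 NAND in3 = false NAND false = true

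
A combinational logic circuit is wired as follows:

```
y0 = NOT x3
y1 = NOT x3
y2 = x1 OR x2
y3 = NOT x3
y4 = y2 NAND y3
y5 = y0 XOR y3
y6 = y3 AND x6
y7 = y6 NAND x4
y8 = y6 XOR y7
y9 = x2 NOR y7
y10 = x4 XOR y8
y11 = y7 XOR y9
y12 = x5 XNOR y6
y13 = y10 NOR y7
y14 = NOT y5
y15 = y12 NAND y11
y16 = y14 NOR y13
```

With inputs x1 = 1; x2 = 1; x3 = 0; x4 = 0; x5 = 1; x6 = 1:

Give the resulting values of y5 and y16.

y0 = NOT x3 = NOT 0 = 1
y3 = NOT x3 = NOT 0 = 1
y5 = y0 XOR y3 = 1 XOR 1 = 0
y6 = y3 AND x6 = 1 AND 1 = 1
y7 = y6 NAND x4 = 1 NAND 0 = 1
y8 = y6 XOR y7 = 1 XOR 1 = 0
y10 = x4 XOR y8 = 0 XOR 0 = 0
y13 = y10 NOR y7 = 0 NOR 1 = 0
y14 = NOT y5 = NOT 0 = 1
y16 = y14 NOR y13 = 1 NOR 0 = 0

y5 = 0, y16 = 0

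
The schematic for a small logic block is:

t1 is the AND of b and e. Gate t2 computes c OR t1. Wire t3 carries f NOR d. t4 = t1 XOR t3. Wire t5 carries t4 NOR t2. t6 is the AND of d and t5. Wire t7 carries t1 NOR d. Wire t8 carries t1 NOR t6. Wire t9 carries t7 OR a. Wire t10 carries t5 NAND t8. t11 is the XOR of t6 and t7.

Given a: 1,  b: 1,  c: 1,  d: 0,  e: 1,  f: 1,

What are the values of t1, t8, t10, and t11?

t1 = 1  t8 = 0  t10 = 1  t11 = 0

t1 = b AND e = 1 AND 1 = 1
t2 = c OR t1 = 1 OR 1 = 1
t3 = f NOR d = 1 NOR 0 = 0
t4 = t1 XOR t3 = 1 XOR 0 = 1
t5 = t4 NOR t2 = 1 NOR 1 = 0
t6 = d AND t5 = 0 AND 0 = 0
t7 = t1 NOR d = 1 NOR 0 = 0
t8 = t1 NOR t6 = 1 NOR 0 = 0
t10 = t5 NAND t8 = 0 NAND 0 = 1
t11 = t6 XOR t7 = 0 XOR 0 = 0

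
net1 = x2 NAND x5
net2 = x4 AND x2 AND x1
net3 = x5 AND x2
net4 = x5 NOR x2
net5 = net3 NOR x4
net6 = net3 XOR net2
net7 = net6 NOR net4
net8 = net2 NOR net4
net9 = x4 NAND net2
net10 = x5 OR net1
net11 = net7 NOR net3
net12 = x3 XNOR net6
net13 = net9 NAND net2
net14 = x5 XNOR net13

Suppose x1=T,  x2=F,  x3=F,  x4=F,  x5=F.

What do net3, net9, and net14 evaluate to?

net2 = x4 AND x2 AND x1 = F AND F AND T = F
net3 = x5 AND x2 = F AND F = F
net9 = x4 NAND net2 = F NAND F = T
net13 = net9 NAND net2 = T NAND F = T
net14 = x5 XNOR net13 = F XNOR T = F

net3 = F, net9 = T, net14 = F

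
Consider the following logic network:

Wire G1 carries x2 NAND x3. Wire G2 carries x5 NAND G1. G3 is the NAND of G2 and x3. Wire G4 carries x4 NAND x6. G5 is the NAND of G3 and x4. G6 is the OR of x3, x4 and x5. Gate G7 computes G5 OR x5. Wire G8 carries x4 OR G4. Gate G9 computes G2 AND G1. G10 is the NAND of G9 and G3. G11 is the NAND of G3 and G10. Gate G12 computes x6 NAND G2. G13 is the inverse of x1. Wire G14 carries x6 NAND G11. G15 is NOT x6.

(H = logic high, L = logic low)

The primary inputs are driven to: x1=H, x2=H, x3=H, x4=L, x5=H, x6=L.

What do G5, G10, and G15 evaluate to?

G5 = H; G10 = H; G15 = H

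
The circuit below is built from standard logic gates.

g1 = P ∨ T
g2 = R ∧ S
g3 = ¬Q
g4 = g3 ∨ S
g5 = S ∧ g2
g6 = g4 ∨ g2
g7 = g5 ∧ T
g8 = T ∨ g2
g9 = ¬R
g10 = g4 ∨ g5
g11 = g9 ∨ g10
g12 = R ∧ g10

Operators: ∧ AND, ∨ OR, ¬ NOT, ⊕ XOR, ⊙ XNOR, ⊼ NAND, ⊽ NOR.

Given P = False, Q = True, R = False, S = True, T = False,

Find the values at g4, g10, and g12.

g2 = R AND S = False AND True = False
g3 = NOT Q = NOT True = False
g4 = g3 OR S = False OR True = True
g5 = S AND g2 = True AND False = False
g10 = g4 OR g5 = True OR False = True
g12 = R AND g10 = False AND True = False

g4 = True, g10 = True, g12 = False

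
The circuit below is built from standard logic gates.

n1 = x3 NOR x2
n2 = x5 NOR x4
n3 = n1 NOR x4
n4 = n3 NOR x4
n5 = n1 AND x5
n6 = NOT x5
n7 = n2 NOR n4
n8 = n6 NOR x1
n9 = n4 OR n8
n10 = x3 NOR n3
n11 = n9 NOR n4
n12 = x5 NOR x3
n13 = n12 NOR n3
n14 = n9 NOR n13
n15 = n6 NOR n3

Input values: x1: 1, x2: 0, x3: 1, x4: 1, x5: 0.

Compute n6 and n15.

n6 = 1  n15 = 0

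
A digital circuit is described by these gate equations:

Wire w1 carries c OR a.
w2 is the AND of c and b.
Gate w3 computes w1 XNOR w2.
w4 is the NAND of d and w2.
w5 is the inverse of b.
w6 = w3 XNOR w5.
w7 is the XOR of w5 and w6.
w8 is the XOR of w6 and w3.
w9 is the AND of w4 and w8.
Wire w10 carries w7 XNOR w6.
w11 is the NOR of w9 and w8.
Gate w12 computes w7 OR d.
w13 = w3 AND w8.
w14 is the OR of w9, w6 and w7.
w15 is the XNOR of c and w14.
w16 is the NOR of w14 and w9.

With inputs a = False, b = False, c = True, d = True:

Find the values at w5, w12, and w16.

w1 = c OR a = True OR False = True
w2 = c AND b = True AND False = False
w3 = w1 XNOR w2 = True XNOR False = False
w4 = d NAND w2 = True NAND False = True
w5 = NOT b = NOT False = True
w6 = w3 XNOR w5 = False XNOR True = False
w7 = w5 XOR w6 = True XOR False = True
w8 = w6 XOR w3 = False XOR False = False
w9 = w4 AND w8 = True AND False = False
w12 = w7 OR d = True OR True = True
w14 = w9 OR w6 OR w7 = False OR False OR True = True
w16 = w14 NOR w9 = True NOR False = False

w5 = True; w12 = True; w16 = False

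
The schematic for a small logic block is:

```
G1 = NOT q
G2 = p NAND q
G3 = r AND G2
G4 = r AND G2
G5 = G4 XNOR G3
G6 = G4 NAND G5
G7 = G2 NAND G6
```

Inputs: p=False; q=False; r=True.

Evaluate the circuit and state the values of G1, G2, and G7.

G1 = NOT q = NOT False = True
G2 = p NAND q = False NAND False = True
G3 = r AND G2 = True AND True = True
G4 = r AND G2 = True AND True = True
G5 = G4 XNOR G3 = True XNOR True = True
G6 = G4 NAND G5 = True NAND True = False
G7 = G2 NAND G6 = True NAND False = True

G1 = True; G2 = True; G7 = True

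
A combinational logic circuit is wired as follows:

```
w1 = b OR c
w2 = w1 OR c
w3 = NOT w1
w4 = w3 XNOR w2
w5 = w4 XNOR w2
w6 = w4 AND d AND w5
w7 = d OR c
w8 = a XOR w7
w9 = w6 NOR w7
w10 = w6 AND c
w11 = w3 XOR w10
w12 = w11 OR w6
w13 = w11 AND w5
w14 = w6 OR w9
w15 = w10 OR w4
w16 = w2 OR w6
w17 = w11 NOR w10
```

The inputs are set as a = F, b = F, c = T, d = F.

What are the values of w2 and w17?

w2 = T, w17 = T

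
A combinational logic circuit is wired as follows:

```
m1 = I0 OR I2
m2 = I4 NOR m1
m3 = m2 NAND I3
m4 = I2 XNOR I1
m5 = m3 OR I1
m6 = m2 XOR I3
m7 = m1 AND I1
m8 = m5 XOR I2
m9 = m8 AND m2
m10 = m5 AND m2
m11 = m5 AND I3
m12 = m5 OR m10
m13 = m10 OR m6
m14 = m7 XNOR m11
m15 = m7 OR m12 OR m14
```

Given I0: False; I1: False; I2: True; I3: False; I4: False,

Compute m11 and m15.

m11 = False; m15 = True

m1 = I0 OR I2 = False OR True = True
m2 = I4 NOR m1 = False NOR True = False
m3 = m2 NAND I3 = False NAND False = True
m5 = m3 OR I1 = True OR False = True
m7 = m1 AND I1 = True AND False = False
m10 = m5 AND m2 = True AND False = False
m11 = m5 AND I3 = True AND False = False
m12 = m5 OR m10 = True OR False = True
m14 = m7 XNOR m11 = False XNOR False = True
m15 = m7 OR m12 OR m14 = False OR True OR True = True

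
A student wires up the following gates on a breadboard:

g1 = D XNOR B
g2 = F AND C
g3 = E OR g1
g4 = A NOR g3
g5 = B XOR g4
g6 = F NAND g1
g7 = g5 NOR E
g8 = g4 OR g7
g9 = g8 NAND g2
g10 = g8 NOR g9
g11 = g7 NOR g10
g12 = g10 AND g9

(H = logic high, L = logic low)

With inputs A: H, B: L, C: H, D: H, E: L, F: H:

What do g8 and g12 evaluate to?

g1 = D XNOR B = H XNOR L = L
g2 = F AND C = H AND H = H
g3 = E OR g1 = L OR L = L
g4 = A NOR g3 = H NOR L = L
g5 = B XOR g4 = L XOR L = L
g7 = g5 NOR E = L NOR L = H
g8 = g4 OR g7 = L OR H = H
g9 = g8 NAND g2 = H NAND H = L
g10 = g8 NOR g9 = H NOR L = L
g12 = g10 AND g9 = L AND L = L

g8 = H, g12 = L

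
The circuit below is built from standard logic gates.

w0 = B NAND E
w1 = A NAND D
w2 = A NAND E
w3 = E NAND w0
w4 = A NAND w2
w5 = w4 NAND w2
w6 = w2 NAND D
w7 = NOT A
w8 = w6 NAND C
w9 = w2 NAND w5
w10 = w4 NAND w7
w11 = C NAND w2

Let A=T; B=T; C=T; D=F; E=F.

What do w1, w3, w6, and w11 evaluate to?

w1 = T, w3 = T, w6 = T, w11 = F

w0 = B NAND E = T NAND F = T
w1 = A NAND D = T NAND F = T
w2 = A NAND E = T NAND F = T
w3 = E NAND w0 = F NAND T = T
w6 = w2 NAND D = T NAND F = T
w11 = C NAND w2 = T NAND T = F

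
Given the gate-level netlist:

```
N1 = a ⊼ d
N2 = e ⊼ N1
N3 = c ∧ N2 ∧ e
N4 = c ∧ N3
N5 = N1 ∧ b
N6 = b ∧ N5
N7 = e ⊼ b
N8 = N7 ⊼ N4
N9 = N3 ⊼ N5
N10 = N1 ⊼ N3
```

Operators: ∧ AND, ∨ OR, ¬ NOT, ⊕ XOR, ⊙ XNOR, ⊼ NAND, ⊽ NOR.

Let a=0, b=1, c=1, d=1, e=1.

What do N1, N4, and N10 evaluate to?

N1 = 1, N4 = 0, N10 = 1

N1 = a NAND d = 0 NAND 1 = 1
N2 = e NAND N1 = 1 NAND 1 = 0
N3 = c AND N2 AND e = 1 AND 0 AND 1 = 0
N4 = c AND N3 = 1 AND 0 = 0
N10 = N1 NAND N3 = 1 NAND 0 = 1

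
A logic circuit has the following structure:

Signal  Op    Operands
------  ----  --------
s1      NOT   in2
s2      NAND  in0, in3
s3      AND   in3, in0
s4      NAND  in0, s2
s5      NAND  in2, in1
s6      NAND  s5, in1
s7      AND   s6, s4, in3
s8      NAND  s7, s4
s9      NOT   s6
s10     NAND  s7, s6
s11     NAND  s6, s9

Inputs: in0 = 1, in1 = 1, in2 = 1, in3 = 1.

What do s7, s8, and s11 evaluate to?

s7 = 1  s8 = 0  s11 = 1

s2 = in0 NAND in3 = 1 NAND 1 = 0
s4 = in0 NAND s2 = 1 NAND 0 = 1
s5 = in2 NAND in1 = 1 NAND 1 = 0
s6 = s5 NAND in1 = 0 NAND 1 = 1
s7 = s6 AND s4 AND in3 = 1 AND 1 AND 1 = 1
s8 = s7 NAND s4 = 1 NAND 1 = 0
s9 = NOT s6 = NOT 1 = 0
s11 = s6 NAND s9 = 1 NAND 0 = 1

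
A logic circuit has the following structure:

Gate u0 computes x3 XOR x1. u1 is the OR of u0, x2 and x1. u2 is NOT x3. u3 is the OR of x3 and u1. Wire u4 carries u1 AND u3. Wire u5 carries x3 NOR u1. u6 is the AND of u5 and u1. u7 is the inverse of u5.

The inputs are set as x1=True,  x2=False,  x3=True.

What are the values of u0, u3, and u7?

u0 = x3 XOR x1 = True XOR True = False
u1 = u0 OR x2 OR x1 = False OR False OR True = True
u3 = x3 OR u1 = True OR True = True
u5 = x3 NOR u1 = True NOR True = False
u7 = NOT u5 = NOT False = True

u0 = False; u3 = True; u7 = True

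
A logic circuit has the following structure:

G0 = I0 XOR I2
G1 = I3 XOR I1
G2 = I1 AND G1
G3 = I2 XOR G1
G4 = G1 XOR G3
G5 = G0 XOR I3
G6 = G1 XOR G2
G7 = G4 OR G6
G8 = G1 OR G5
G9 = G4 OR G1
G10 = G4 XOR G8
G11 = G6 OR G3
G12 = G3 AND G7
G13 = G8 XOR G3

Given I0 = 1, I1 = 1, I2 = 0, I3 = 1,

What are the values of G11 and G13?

G0 = I0 XOR I2 = 1 XOR 0 = 1
G1 = I3 XOR I1 = 1 XOR 1 = 0
G2 = I1 AND G1 = 1 AND 0 = 0
G3 = I2 XOR G1 = 0 XOR 0 = 0
G5 = G0 XOR I3 = 1 XOR 1 = 0
G6 = G1 XOR G2 = 0 XOR 0 = 0
G8 = G1 OR G5 = 0 OR 0 = 0
G11 = G6 OR G3 = 0 OR 0 = 0
G13 = G8 XOR G3 = 0 XOR 0 = 0

G11 = 0  G13 = 0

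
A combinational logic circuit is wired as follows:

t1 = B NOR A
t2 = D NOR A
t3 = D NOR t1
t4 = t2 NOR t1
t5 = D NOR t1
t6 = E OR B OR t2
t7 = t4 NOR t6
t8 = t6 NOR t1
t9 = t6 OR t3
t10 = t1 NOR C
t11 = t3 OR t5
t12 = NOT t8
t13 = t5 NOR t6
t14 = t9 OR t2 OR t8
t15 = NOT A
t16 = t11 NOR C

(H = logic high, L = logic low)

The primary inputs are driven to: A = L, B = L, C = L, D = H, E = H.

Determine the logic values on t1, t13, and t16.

t1 = B NOR A = L NOR L = H
t2 = D NOR A = H NOR L = L
t3 = D NOR t1 = H NOR H = L
t5 = D NOR t1 = H NOR H = L
t6 = E OR B OR t2 = H OR L OR L = H
t11 = t3 OR t5 = L OR L = L
t13 = t5 NOR t6 = L NOR H = L
t16 = t11 NOR C = L NOR L = H

t1 = H; t13 = L; t16 = H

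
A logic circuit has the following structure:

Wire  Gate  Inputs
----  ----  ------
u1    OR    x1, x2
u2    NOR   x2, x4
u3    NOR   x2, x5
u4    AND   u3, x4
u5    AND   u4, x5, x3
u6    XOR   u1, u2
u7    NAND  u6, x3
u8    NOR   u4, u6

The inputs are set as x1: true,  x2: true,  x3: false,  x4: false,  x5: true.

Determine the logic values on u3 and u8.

u3 = false; u8 = false

u1 = x1 OR x2 = true OR true = true
u2 = x2 NOR x4 = true NOR false = false
u3 = x2 NOR x5 = true NOR true = false
u4 = u3 AND x4 = false AND false = false
u6 = u1 XOR u2 = true XOR false = true
u8 = u4 NOR u6 = false NOR true = false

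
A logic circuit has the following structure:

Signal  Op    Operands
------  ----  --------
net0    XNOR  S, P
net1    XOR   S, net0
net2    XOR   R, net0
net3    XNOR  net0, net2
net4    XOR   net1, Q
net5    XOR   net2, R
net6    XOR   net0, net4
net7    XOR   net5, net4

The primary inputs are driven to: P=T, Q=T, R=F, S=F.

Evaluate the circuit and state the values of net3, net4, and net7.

net0 = S XNOR P = F XNOR T = F
net1 = S XOR net0 = F XOR F = F
net2 = R XOR net0 = F XOR F = F
net3 = net0 XNOR net2 = F XNOR F = T
net4 = net1 XOR Q = F XOR T = T
net5 = net2 XOR R = F XOR F = F
net7 = net5 XOR net4 = F XOR T = T

net3 = T, net4 = T, net7 = T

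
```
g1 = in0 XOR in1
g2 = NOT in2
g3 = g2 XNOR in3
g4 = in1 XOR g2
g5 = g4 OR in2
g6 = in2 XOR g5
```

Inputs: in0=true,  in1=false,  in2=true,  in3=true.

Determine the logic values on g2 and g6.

g2 = NOT in2 = NOT true = false
g4 = in1 XOR g2 = false XOR false = false
g5 = g4 OR in2 = false OR true = true
g6 = in2 XOR g5 = true XOR true = false

g2 = false  g6 = false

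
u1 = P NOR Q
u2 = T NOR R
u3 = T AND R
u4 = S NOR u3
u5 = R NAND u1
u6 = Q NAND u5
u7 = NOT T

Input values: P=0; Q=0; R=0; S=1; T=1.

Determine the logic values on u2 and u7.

u2 = 0, u7 = 0

u2 = T NOR R = 1 NOR 0 = 0
u7 = NOT T = NOT 1 = 0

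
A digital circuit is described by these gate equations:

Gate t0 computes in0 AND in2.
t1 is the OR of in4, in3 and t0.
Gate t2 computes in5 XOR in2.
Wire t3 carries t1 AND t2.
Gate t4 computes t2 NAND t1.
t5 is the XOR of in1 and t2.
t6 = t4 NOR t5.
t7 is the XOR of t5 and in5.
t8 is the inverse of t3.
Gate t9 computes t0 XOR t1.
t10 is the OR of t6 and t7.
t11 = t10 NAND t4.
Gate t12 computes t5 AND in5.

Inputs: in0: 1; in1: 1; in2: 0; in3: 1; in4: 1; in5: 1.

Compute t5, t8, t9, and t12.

t0 = in0 AND in2 = 1 AND 0 = 0
t1 = in4 OR in3 OR t0 = 1 OR 1 OR 0 = 1
t2 = in5 XOR in2 = 1 XOR 0 = 1
t3 = t1 AND t2 = 1 AND 1 = 1
t5 = in1 XOR t2 = 1 XOR 1 = 0
t8 = NOT t3 = NOT 1 = 0
t9 = t0 XOR t1 = 0 XOR 1 = 1
t12 = t5 AND in5 = 0 AND 1 = 0

t5 = 0, t8 = 0, t9 = 1, t12 = 0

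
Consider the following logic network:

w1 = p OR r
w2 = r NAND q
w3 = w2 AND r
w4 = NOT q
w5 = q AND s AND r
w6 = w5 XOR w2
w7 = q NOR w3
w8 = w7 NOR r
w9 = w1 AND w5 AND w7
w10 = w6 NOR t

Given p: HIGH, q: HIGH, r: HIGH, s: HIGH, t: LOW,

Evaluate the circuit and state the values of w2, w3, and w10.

w2 = LOW, w3 = LOW, w10 = LOW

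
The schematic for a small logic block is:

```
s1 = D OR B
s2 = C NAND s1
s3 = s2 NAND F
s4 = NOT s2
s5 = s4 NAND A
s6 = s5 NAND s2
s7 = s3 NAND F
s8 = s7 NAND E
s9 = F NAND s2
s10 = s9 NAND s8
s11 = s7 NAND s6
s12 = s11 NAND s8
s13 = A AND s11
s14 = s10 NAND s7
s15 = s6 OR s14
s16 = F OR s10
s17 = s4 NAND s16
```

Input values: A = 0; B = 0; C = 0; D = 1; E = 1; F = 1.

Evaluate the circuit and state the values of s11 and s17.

s11 = 1, s17 = 1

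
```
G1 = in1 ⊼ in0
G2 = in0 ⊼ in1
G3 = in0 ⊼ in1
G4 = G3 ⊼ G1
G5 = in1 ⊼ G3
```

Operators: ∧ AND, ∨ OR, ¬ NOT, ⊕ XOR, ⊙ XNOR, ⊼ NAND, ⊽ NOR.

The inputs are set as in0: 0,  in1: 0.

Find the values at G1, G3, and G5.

G1 = in1 NAND in0 = 0 NAND 0 = 1
G3 = in0 NAND in1 = 0 NAND 0 = 1
G5 = in1 NAND G3 = 0 NAND 1 = 1

G1 = 1  G3 = 1  G5 = 1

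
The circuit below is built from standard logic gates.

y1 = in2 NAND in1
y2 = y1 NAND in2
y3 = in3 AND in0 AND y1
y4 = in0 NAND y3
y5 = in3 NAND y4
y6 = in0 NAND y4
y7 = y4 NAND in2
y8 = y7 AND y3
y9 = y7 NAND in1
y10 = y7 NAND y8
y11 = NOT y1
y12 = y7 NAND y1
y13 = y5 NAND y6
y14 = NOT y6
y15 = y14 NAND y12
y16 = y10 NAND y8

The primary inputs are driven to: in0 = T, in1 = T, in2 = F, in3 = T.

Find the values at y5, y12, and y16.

y5 = T  y12 = F  y16 = T

y1 = in2 NAND in1 = F NAND T = T
y3 = in3 AND in0 AND y1 = T AND T AND T = T
y4 = in0 NAND y3 = T NAND T = F
y5 = in3 NAND y4 = T NAND F = T
y7 = y4 NAND in2 = F NAND F = T
y8 = y7 AND y3 = T AND T = T
y10 = y7 NAND y8 = T NAND T = F
y12 = y7 NAND y1 = T NAND T = F
y16 = y10 NAND y8 = F NAND T = T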